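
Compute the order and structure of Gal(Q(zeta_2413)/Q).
|Gal(Q(zeta_2413)/Q)| = phi(2413) = 2268; group ≅ (Z/2413Z)^* ≅ Z/18Z × Z/126Z

The n-th cyclotomic polynomial Φ_2413(x) is the minimal polynomial of zeta_2413 over Q and has degree phi(2413) = 2268. So Q(zeta_2413) is a degree-2268 Galois extension with Galois group (Z/2413Z)^*. By CRT, (Z/2413Z)^* ≅ (Z/19Z)^* × (Z/127Z)^*. Each prime-power unit group is (Z/19Z)^* ≅ Z/18Z; (Z/127Z)^* ≅ Z/126Z. Hence Gal(Q(zeta_2413)/Q) ≅ Z/18Z × Z/126Z.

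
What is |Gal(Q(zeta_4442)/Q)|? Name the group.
|Gal(Q(zeta_4442)/Q)| = phi(4442) = 2220; group ≅ (Z/4442Z)^* ≅ Z/2220Z

The n-th cyclotomic polynomial Φ_4442(x) is the minimal polynomial of zeta_4442 over Q and has degree phi(4442) = 2220. So Q(zeta_4442) is a degree-2220 Galois extension with Galois group (Z/4442Z)^*. By CRT, (Z/4442Z)^* ≅ (Z/2Z)^* × (Z/2221Z)^*. Each prime-power unit group is (Z/2Z)^* ≅ trivial group (order 1); (Z/2221Z)^* ≅ Z/2220Z. Hence Gal(Q(zeta_4442)/Q) ≅ Z/2220Z.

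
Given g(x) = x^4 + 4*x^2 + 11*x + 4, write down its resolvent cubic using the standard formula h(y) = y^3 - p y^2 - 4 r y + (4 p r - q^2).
h(y) = y^3 - 4*y^2 - 16*y - 57

Identify coefficients: p = 4, q = 11, r = 4.
Plug into h(y) = y^3 - p y^2 - 4 r y + (4 p r - q^2):
  h(y) = y^3 - (4) y^2 - 4*(4) y + (4*(4)*(4) - (11)^2)
       = y^3 + (-4) y^2 + (-16) y + (-57).
Simplifying: h(y) = y^3 - 4*y^2 - 16*y - 57.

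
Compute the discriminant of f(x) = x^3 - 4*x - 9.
Δ = -1931

For a depressed cubic x^3 + p x + q the discriminant is Δ = -4 p^3 - 27 q^2 = -4*(-4)^3 - 27*(-9)^2 = 256 - 2187 = -1931.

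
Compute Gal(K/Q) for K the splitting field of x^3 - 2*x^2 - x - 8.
Gal(K/Q) = S_3 (symmetric group of order 6)

Compute the discriminant of x^3 + (-2)*x^2 + (-1)*x + (-8): Δ = -2264. Since Δ is not a rational square, the Galois group is not contained in A_3; it must be the full S_3 (irreducibility of the cubic rules out anything smaller).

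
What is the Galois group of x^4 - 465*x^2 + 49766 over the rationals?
Gal(K/Q) = V_4 (Klein four-group, Z/2Z × Z/2Z)

f factors as (x^2 - 167)(x^2 - 298), so the splitting field is K = Q(sqrt(167), sqrt(298)). The elements 167, 298, 49766 are all non-squares in Q, so sqrt(167) and sqrt(298) generate independent quadratic extensions. Thus [K:Q] = 4 and Gal(K/Q) is generated by the two order-2 automorphisms sqrt(167) ↦ -sqrt(167) and sqrt(298) ↦ -sqrt(298), giving V_4.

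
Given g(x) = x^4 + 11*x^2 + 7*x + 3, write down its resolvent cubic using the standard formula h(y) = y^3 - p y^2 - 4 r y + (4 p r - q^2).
h(y) = y^3 - 11*y^2 - 12*y + 83

Identify coefficients: p = 11, q = 7, r = 3.
Plug into h(y) = y^3 - p y^2 - 4 r y + (4 p r - q^2):
  h(y) = y^3 - (11) y^2 - 4*(3) y + (4*(11)*(3) - (7)^2)
       = y^3 + (-11) y^2 + (-12) y + (83).
Simplifying: h(y) = y^3 - 11*y^2 - 12*y + 83.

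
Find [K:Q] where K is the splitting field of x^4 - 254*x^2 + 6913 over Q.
[K:Q] = 4

f factors as (x^2 - 31)(x^2 - 223); the splitting field is K = Q(sqrt(31), sqrt(223)). Since 31, 223, and 6913 are all non-squares in Q, the three subfields Q(sqrt(31)), Q(sqrt(223)), Q(sqrt(6913)) are distinct degree-2 extensions, so [K:Q] = 4 (Klein four Galois group).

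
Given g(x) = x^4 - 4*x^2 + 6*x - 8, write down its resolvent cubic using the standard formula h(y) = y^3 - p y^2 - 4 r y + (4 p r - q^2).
h(y) = y^3 + 4*y^2 + 32*y + 92

Identify coefficients: p = -4, q = 6, r = -8.
Plug into h(y) = y^3 - p y^2 - 4 r y + (4 p r - q^2):
  h(y) = y^3 - (-4) y^2 - 4*(-8) y + (4*(-4)*(-8) - (6)^2)
       = y^3 + (4) y^2 + (32) y + (92).
Simplifying: h(y) = y^3 + 4*y^2 + 32*y + 92.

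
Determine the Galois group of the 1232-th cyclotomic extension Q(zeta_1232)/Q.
|Gal(Q(zeta_1232)/Q)| = phi(1232) = 480; group ≅ (Z/1232Z)^* ≅ Z/2Z × Z/4Z × Z/6Z × Z/10Z

The n-th cyclotomic polynomial Φ_1232(x) is the minimal polynomial of zeta_1232 over Q and has degree phi(1232) = 480. So Q(zeta_1232) is a degree-480 Galois extension with Galois group (Z/1232Z)^*. By CRT, (Z/1232Z)^* ≅ (Z/16Z)^* × (Z/7Z)^* × (Z/11Z)^*. Each prime-power unit group is (Z/16Z)^* ≅ Z/2Z × Z/4Z; (Z/7Z)^* ≅ Z/6Z; (Z/11Z)^* ≅ Z/10Z. Hence Gal(Q(zeta_1232)/Q) ≅ Z/2Z × Z/4Z × Z/6Z × Z/10Z.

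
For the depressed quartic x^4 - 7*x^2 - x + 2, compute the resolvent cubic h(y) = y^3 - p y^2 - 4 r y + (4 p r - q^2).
h(y) = y^3 + 7*y^2 - 8*y - 57

Identify coefficients: p = -7, q = -1, r = 2.
Plug into h(y) = y^3 - p y^2 - 4 r y + (4 p r - q^2):
  h(y) = y^3 - (-7) y^2 - 4*(2) y + (4*(-7)*(2) - (-1)^2)
       = y^3 + (7) y^2 + (-8) y + (-57).
Simplifying: h(y) = y^3 + 7*y^2 - 8*y - 57.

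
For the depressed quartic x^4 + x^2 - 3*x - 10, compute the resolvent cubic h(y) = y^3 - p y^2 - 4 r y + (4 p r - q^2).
h(y) = y^3 - y^2 + 40*y - 49

Identify coefficients: p = 1, q = -3, r = -10.
Plug into h(y) = y^3 - p y^2 - 4 r y + (4 p r - q^2):
  h(y) = y^3 - (1) y^2 - 4*(-10) y + (4*(1)*(-10) - (-3)^2)
       = y^3 + (-1) y^2 + (40) y + (-49).
Simplifying: h(y) = y^3 - y^2 + 40*y - 49.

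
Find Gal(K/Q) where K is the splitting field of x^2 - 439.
Gal(K/Q) = Z/2Z (cyclic of order 2)

x^2 - 439 is irreducible over Q since 439 is not a rational square. The splitting field Q(sqrt(439)) has degree 2 over Q, and its unique nontrivial automorphism is sqrt(439) ↦ -sqrt(439). Hence Gal(Q(sqrt(439))/Q) = Z/2Z.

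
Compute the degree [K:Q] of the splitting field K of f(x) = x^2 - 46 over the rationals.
[K:Q] = 2

The polynomial x^2 - 46 is irreducible over Q since 46 is not a perfect square. Its splitting field is Q(sqrt(46)), which has degree 2 over Q.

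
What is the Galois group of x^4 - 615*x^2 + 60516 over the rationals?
Gal(K/Q) = Z/2Z (cyclic of order 2)

f factors as (x^2 - 123)(x^2 - 492), so the splitting field is K = Q(sqrt(123), sqrt(492)). The squarefree part of 123 is 123 and the squarefree part of 492 is also 123, so sqrt(123) and sqrt(492) are both rational multiples of sqrt(123). Hence Q(sqrt(123)) = Q(sqrt(492)) = Q(sqrt(123)), and the splitting field collapses to a single degree-2 extension with Galois group Z/2Z.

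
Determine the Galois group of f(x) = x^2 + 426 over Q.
Gal(K/Q) = Z/2Z (cyclic of order 2)

x^2 + 426 is irreducible over Q since -426 is not a rational square. The splitting field Q(sqrt(-426)) has degree 2 over Q, and its unique nontrivial automorphism is sqrt(-426) ↦ -sqrt(-426). Hence Gal(Q(sqrt(-426))/Q) = Z/2Z.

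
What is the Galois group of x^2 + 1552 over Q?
Gal(K/Q) = Z/2Z (cyclic of order 2)

x^2 + 1552 is irreducible over Q since -1552 is not a rational square. The splitting field Q(sqrt(-1552)) has degree 2 over Q, and its unique nontrivial automorphism is sqrt(-1552) ↦ -sqrt(-1552). Hence Gal(Q(sqrt(-1552))/Q) = Z/2Z.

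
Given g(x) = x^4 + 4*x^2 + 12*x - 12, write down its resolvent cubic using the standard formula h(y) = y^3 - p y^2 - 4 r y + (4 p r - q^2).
h(y) = y^3 - 4*y^2 + 48*y - 336

Identify coefficients: p = 4, q = 12, r = -12.
Plug into h(y) = y^3 - p y^2 - 4 r y + (4 p r - q^2):
  h(y) = y^3 - (4) y^2 - 4*(-12) y + (4*(4)*(-12) - (12)^2)
       = y^3 + (-4) y^2 + (48) y + (-336).
Simplifying: h(y) = y^3 - 4*y^2 + 48*y - 336.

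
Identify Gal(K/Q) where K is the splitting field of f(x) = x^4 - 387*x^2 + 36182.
Gal(K/Q) = V_4 (Klein four-group, Z/2Z × Z/2Z)

f factors as (x^2 - 229)(x^2 - 158), so the splitting field is K = Q(sqrt(229), sqrt(158)). The elements 229, 158, 36182 are all non-squares in Q, so sqrt(229) and sqrt(158) generate independent quadratic extensions. Thus [K:Q] = 4 and Gal(K/Q) is generated by the two order-2 automorphisms sqrt(229) ↦ -sqrt(229) and sqrt(158) ↦ -sqrt(158), giving V_4.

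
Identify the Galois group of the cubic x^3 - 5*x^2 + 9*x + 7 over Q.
Gal(K/Q) = S_3 (symmetric group of order 6)

Compute the discriminant of x^3 + (-5)*x^2 + (9)*x + (7): Δ = -4384. Since Δ is not a rational square, the Galois group is not contained in A_3; it must be the full S_3 (irreducibility of the cubic rules out anything smaller).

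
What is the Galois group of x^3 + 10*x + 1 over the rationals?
Gal(K/Q) = S_3 (symmetric group of order 6)

Compute the discriminant of x^3 + (0)*x^2 + (10)*x + (1): Δ = -4027. Since Δ is not a rational square, the Galois group is not contained in A_3; it must be the full S_3 (irreducibility of the cubic rules out anything smaller).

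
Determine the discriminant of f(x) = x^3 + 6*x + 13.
Δ = -5427

For a depressed cubic x^3 + p x + q the discriminant is Δ = -4 p^3 - 27 q^2 = -4*(6)^3 - 27*(13)^2 = -864 - 4563 = -5427.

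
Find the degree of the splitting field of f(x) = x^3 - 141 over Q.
[K:Q] = 6

x^3 - 141 has one real root r = 141^(1/3) and two complex roots r*zeta_3, r*zeta_3^2 where zeta_3 = e^(2*pi*i/3). The splitting field is Q(r, zeta_3). [Q(r):Q] = 3 and [Q(zeta_3):Q] = 2 with gcd = 1, so [Q(r, zeta_3):Q] = 3 * 2 = 6.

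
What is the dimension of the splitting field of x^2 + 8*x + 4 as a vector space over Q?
[K:Q] = 2

The discriminant of x^2 + (8)*x + (4) is b^2 - 4c = 64 - (16) = 48. Since 48 is not a perfect square in Q, the polynomial is irreducible over Q. Its two roots generate a degree-2 extension, so [K:Q] = 2.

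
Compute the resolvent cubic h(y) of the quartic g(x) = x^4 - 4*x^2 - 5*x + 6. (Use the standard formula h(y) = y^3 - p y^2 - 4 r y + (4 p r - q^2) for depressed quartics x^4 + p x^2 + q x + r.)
h(y) = y^3 + 4*y^2 - 24*y - 121

Identify coefficients: p = -4, q = -5, r = 6.
Plug into h(y) = y^3 - p y^2 - 4 r y + (4 p r - q^2):
  h(y) = y^3 - (-4) y^2 - 4*(6) y + (4*(-4)*(6) - (-5)^2)
       = y^3 + (4) y^2 + (-24) y + (-121).
Simplifying: h(y) = y^3 + 4*y^2 - 24*y - 121.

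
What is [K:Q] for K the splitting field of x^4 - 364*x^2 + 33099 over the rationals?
[K:Q] = 4

f factors as (x^2 - 177)(x^2 - 187); the splitting field is K = Q(sqrt(177), sqrt(187)). Since 177, 187, and 33099 are all non-squares in Q, the three subfields Q(sqrt(177)), Q(sqrt(187)), Q(sqrt(33099)) are distinct degree-2 extensions, so [K:Q] = 4 (Klein four Galois group).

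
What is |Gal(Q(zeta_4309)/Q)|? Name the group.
|Gal(Q(zeta_4309)/Q)| = phi(4309) = 4140; group ≅ (Z/4309Z)^* ≅ Z/30Z × Z/138Z

The n-th cyclotomic polynomial Φ_4309(x) is the minimal polynomial of zeta_4309 over Q and has degree phi(4309) = 4140. So Q(zeta_4309) is a degree-4140 Galois extension with Galois group (Z/4309Z)^*. By CRT, (Z/4309Z)^* ≅ (Z/31Z)^* × (Z/139Z)^*. Each prime-power unit group is (Z/31Z)^* ≅ Z/30Z; (Z/139Z)^* ≅ Z/138Z. Hence Gal(Q(zeta_4309)/Q) ≅ Z/30Z × Z/138Z.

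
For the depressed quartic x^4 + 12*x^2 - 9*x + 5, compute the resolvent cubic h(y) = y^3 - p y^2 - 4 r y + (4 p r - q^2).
h(y) = y^3 - 12*y^2 - 20*y + 159

Identify coefficients: p = 12, q = -9, r = 5.
Plug into h(y) = y^3 - p y^2 - 4 r y + (4 p r - q^2):
  h(y) = y^3 - (12) y^2 - 4*(5) y + (4*(12)*(5) - (-9)^2)
       = y^3 + (-12) y^2 + (-20) y + (159).
Simplifying: h(y) = y^3 - 12*y^2 - 20*y + 159.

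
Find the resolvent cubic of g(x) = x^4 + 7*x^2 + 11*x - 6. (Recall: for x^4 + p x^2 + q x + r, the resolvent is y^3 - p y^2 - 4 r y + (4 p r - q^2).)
h(y) = y^3 - 7*y^2 + 24*y - 289

Identify coefficients: p = 7, q = 11, r = -6.
Plug into h(y) = y^3 - p y^2 - 4 r y + (4 p r - q^2):
  h(y) = y^3 - (7) y^2 - 4*(-6) y + (4*(7)*(-6) - (11)^2)
       = y^3 + (-7) y^2 + (24) y + (-289).
Simplifying: h(y) = y^3 - 7*y^2 + 24*y - 289.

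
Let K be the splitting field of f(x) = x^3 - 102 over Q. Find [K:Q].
[K:Q] = 6

x^3 - 102 has one real root r = 102^(1/3) and two complex roots r*zeta_3, r*zeta_3^2 where zeta_3 = e^(2*pi*i/3). The splitting field is Q(r, zeta_3). [Q(r):Q] = 3 and [Q(zeta_3):Q] = 2 with gcd = 1, so [Q(r, zeta_3):Q] = 3 * 2 = 6.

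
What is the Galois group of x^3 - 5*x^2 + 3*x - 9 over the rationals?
Gal(K/Q) = S_3 (symmetric group of order 6)

Compute the discriminant of x^3 + (-5)*x^2 + (3)*x + (-9): Δ = -4140. Since Δ is not a rational square, the Galois group is not contained in A_3; it must be the full S_3 (irreducibility of the cubic rules out anything smaller).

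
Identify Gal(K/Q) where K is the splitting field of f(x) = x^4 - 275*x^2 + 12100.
Gal(K/Q) = Z/2Z (cyclic of order 2)

f factors as (x^2 - 220)(x^2 - 55), so the splitting field is K = Q(sqrt(220), sqrt(55)). The squarefree part of 220 is 55 and the squarefree part of 55 is also 55, so sqrt(220) and sqrt(55) are both rational multiples of sqrt(55). Hence Q(sqrt(220)) = Q(sqrt(55)) = Q(sqrt(55)), and the splitting field collapses to a single degree-2 extension with Galois group Z/2Z.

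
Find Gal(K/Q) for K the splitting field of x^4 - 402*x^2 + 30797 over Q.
Gal(K/Q) = V_4 (Klein four-group, Z/2Z × Z/2Z)

f factors as (x^2 - 299)(x^2 - 103), so the splitting field is K = Q(sqrt(299), sqrt(103)). The elements 299, 103, 30797 are all non-squares in Q, so sqrt(299) and sqrt(103) generate independent quadratic extensions. Thus [K:Q] = 4 and Gal(K/Q) is generated by the two order-2 automorphisms sqrt(299) ↦ -sqrt(299) and sqrt(103) ↦ -sqrt(103), giving V_4.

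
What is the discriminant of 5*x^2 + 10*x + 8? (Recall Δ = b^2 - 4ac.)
Δ = -60

For a quadratic a x^2 + b x + c the discriminant is Δ = b^2 - 4ac = (10)^2 - 4*(5)*(8) = 100 - (160) = -60.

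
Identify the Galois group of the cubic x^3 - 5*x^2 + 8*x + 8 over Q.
Gal(K/Q) = S_3 (symmetric group of order 6)

Compute the discriminant of x^3 + (-5)*x^2 + (8)*x + (8): Δ = -3936. Since Δ is not a rational square, the Galois group is not contained in A_3; it must be the full S_3 (irreducibility of the cubic rules out anything smaller).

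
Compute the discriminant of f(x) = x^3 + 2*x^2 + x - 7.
Δ = -1351

For x^3 + a x^2 + b x + c the discriminant is Δ = 18 a b c - 4 a^3 c + a^2 b^2 - 4 b^3 - 27 c^2.
Plug a = 2, b = 1, c = -7:
  18*(2)*(1)*(-7) - 4*(2)^3*(-7) + (2)^2*(1)^2 - 4*(1)^3 - 27*(-7)^2
  = -252 + (224) + 4 + (-4) + (-1323)
  = -1351.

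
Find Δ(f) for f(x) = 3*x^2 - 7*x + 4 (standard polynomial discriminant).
Δ = 1

For a quadratic a x^2 + b x + c the discriminant is Δ = b^2 - 4ac = (-7)^2 - 4*(3)*(4) = 49 - (48) = 1.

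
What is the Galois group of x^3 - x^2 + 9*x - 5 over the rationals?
Gal(K/Q) = S_3 (symmetric group of order 6)

Compute the discriminant of x^3 + (-1)*x^2 + (9)*x + (-5): Δ = -2720. Since Δ is not a rational square, the Galois group is not contained in A_3; it must be the full S_3 (irreducibility of the cubic rules out anything smaller).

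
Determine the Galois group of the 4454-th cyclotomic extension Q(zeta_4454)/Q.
|Gal(Q(zeta_4454)/Q)| = phi(4454) = 2080; group ≅ (Z/4454Z)^* ≅ Z/16Z × Z/130Z

The n-th cyclotomic polynomial Φ_4454(x) is the minimal polynomial of zeta_4454 over Q and has degree phi(4454) = 2080. So Q(zeta_4454) is a degree-2080 Galois extension with Galois group (Z/4454Z)^*. By CRT, (Z/4454Z)^* ≅ (Z/2Z)^* × (Z/17Z)^* × (Z/131Z)^*. Each prime-power unit group is (Z/2Z)^* ≅ trivial group (order 1); (Z/17Z)^* ≅ Z/16Z; (Z/131Z)^* ≅ Z/130Z. Hence Gal(Q(zeta_4454)/Q) ≅ Z/16Z × Z/130Z.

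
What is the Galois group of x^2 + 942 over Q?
Gal(K/Q) = Z/2Z (cyclic of order 2)

x^2 + 942 is irreducible over Q since -942 is not a rational square. The splitting field Q(sqrt(-942)) has degree 2 over Q, and its unique nontrivial automorphism is sqrt(-942) ↦ -sqrt(-942). Hence Gal(Q(sqrt(-942))/Q) = Z/2Z.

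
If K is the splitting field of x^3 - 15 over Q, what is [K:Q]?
[K:Q] = 6

x^3 - 15 has one real root r = 15^(1/3) and two complex roots r*zeta_3, r*zeta_3^2 where zeta_3 = e^(2*pi*i/3). The splitting field is Q(r, zeta_3). [Q(r):Q] = 3 and [Q(zeta_3):Q] = 2 with gcd = 1, so [Q(r, zeta_3):Q] = 3 * 2 = 6.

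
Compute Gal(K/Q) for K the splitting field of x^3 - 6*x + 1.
Gal(K/Q) = S_3 (symmetric group of order 6)

Compute the discriminant of x^3 + (0)*x^2 + (-6)*x + (1): Δ = 837. Since Δ is not a rational square, the Galois group is not contained in A_3; it must be the full S_3 (irreducibility of the cubic rules out anything smaller).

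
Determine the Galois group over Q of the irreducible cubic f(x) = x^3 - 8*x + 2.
Gal(K/Q) = S_3 (symmetric group of order 6)

Compute the discriminant of x^3 + (0)*x^2 + (-8)*x + (2): Δ = 1940. Since Δ is not a rational square, the Galois group is not contained in A_3; it must be the full S_3 (irreducibility of the cubic rules out anything smaller).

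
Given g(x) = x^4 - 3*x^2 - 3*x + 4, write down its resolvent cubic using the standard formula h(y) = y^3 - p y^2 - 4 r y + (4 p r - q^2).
h(y) = y^3 + 3*y^2 - 16*y - 57

Identify coefficients: p = -3, q = -3, r = 4.
Plug into h(y) = y^3 - p y^2 - 4 r y + (4 p r - q^2):
  h(y) = y^3 - (-3) y^2 - 4*(4) y + (4*(-3)*(4) - (-3)^2)
       = y^3 + (3) y^2 + (-16) y + (-57).
Simplifying: h(y) = y^3 + 3*y^2 - 16*y - 57.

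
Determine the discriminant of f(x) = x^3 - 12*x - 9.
Δ = 4725

For a depressed cubic x^3 + p x + q the discriminant is Δ = -4 p^3 - 27 q^2 = -4*(-12)^3 - 27*(-9)^2 = 6912 - 2187 = 4725.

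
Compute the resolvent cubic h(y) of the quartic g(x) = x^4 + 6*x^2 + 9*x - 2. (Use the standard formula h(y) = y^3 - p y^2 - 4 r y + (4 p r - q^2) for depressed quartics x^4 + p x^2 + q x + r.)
h(y) = y^3 - 6*y^2 + 8*y - 129

Identify coefficients: p = 6, q = 9, r = -2.
Plug into h(y) = y^3 - p y^2 - 4 r y + (4 p r - q^2):
  h(y) = y^3 - (6) y^2 - 4*(-2) y + (4*(6)*(-2) - (9)^2)
       = y^3 + (-6) y^2 + (8) y + (-129).
Simplifying: h(y) = y^3 - 6*y^2 + 8*y - 129.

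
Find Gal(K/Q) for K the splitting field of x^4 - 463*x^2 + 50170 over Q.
Gal(K/Q) = V_4 (Klein four-group, Z/2Z × Z/2Z)

f factors as (x^2 - 173)(x^2 - 290), so the splitting field is K = Q(sqrt(173), sqrt(290)). The elements 173, 290, 50170 are all non-squares in Q, so sqrt(173) and sqrt(290) generate independent quadratic extensions. Thus [K:Q] = 4 and Gal(K/Q) is generated by the two order-2 automorphisms sqrt(173) ↦ -sqrt(173) and sqrt(290) ↦ -sqrt(290), giving V_4.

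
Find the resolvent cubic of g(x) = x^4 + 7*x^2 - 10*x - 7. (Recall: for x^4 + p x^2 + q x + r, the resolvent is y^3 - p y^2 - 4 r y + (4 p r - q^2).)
h(y) = y^3 - 7*y^2 + 28*y - 296

Identify coefficients: p = 7, q = -10, r = -7.
Plug into h(y) = y^3 - p y^2 - 4 r y + (4 p r - q^2):
  h(y) = y^3 - (7) y^2 - 4*(-7) y + (4*(7)*(-7) - (-10)^2)
       = y^3 + (-7) y^2 + (28) y + (-296).
Simplifying: h(y) = y^3 - 7*y^2 + 28*y - 296.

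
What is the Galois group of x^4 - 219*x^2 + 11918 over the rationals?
Gal(K/Q) = V_4 (Klein four-group, Z/2Z × Z/2Z)

f factors as (x^2 - 101)(x^2 - 118), so the splitting field is K = Q(sqrt(101), sqrt(118)). The elements 101, 118, 11918 are all non-squares in Q, so sqrt(101) and sqrt(118) generate independent quadratic extensions. Thus [K:Q] = 4 and Gal(K/Q) is generated by the two order-2 automorphisms sqrt(101) ↦ -sqrt(101) and sqrt(118) ↦ -sqrt(118), giving V_4.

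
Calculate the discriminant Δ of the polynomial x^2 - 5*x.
Δ = 25

For a quadratic a x^2 + b x + c the discriminant is Δ = b^2 - 4ac = (-5)^2 - 4*(1)*(0) = 25 - (0) = 25.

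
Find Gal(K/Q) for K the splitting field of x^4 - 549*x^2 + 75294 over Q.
Gal(K/Q) = V_4 (Klein four-group, Z/2Z × Z/2Z)

f factors as (x^2 - 267)(x^2 - 282), so the splitting field is K = Q(sqrt(267), sqrt(282)). The elements 267, 282, 75294 are all non-squares in Q, so sqrt(267) and sqrt(282) generate independent quadratic extensions. Thus [K:Q] = 4 and Gal(K/Q) is generated by the two order-2 automorphisms sqrt(267) ↦ -sqrt(267) and sqrt(282) ↦ -sqrt(282), giving V_4.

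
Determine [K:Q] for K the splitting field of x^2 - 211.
[K:Q] = 2

The polynomial x^2 - 211 is irreducible over Q since 211 is not a perfect square. Its splitting field is Q(sqrt(211)), which has degree 2 over Q.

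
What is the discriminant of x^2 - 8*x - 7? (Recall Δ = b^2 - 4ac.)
Δ = 92

For a quadratic a x^2 + b x + c the discriminant is Δ = b^2 - 4ac = (-8)^2 - 4*(1)*(-7) = 64 - (-28) = 92.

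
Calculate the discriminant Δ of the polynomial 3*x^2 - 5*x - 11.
Δ = 157

For a quadratic a x^2 + b x + c the discriminant is Δ = b^2 - 4ac = (-5)^2 - 4*(3)*(-11) = 25 - (-132) = 157.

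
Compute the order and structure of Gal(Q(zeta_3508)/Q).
|Gal(Q(zeta_3508)/Q)| = phi(3508) = 1752; group ≅ (Z/3508Z)^* ≅ Z/2Z × Z/876Z

The n-th cyclotomic polynomial Φ_3508(x) is the minimal polynomial of zeta_3508 over Q and has degree phi(3508) = 1752. So Q(zeta_3508) is a degree-1752 Galois extension with Galois group (Z/3508Z)^*. By CRT, (Z/3508Z)^* ≅ (Z/4Z)^* × (Z/877Z)^*. Each prime-power unit group is (Z/4Z)^* ≅ Z/2Z; (Z/877Z)^* ≅ Z/876Z. Hence Gal(Q(zeta_3508)/Q) ≅ Z/2Z × Z/876Z.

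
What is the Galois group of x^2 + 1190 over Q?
Gal(K/Q) = Z/2Z (cyclic of order 2)

x^2 + 1190 is irreducible over Q since -1190 is not a rational square. The splitting field Q(sqrt(-1190)) has degree 2 over Q, and its unique nontrivial automorphism is sqrt(-1190) ↦ -sqrt(-1190). Hence Gal(Q(sqrt(-1190))/Q) = Z/2Z.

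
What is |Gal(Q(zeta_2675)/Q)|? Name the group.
|Gal(Q(zeta_2675)/Q)| = phi(2675) = 2120; group ≅ (Z/2675Z)^* ≅ Z/20Z × Z/106Z

The n-th cyclotomic polynomial Φ_2675(x) is the minimal polynomial of zeta_2675 over Q and has degree phi(2675) = 2120. So Q(zeta_2675) is a degree-2120 Galois extension with Galois group (Z/2675Z)^*. By CRT, (Z/2675Z)^* ≅ (Z/25Z)^* × (Z/107Z)^*. Each prime-power unit group is (Z/25Z)^* ≅ Z/20Z; (Z/107Z)^* ≅ Z/106Z. Hence Gal(Q(zeta_2675)/Q) ≅ Z/20Z × Z/106Z.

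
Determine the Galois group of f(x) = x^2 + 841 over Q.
Gal(K/Q) = Z/2Z (cyclic of order 2)

x^2 + 841 is irreducible over Q since -841 is not a rational square. The splitting field Q(sqrt(-841)) has degree 2 over Q, and its unique nontrivial automorphism is sqrt(-841) ↦ -sqrt(-841). Hence Gal(Q(sqrt(-841))/Q) = Z/2Z.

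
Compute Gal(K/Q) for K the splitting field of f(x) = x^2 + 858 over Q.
Gal(K/Q) = Z/2Z (cyclic of order 2)

x^2 + 858 is irreducible over Q since -858 is not a rational square. The splitting field Q(sqrt(-858)) has degree 2 over Q, and its unique nontrivial automorphism is sqrt(-858) ↦ -sqrt(-858). Hence Gal(Q(sqrt(-858))/Q) = Z/2Z.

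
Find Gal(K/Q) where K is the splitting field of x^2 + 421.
Gal(K/Q) = Z/2Z (cyclic of order 2)

x^2 + 421 is irreducible over Q since -421 is not a rational square. The splitting field Q(sqrt(-421)) has degree 2 over Q, and its unique nontrivial automorphism is sqrt(-421) ↦ -sqrt(-421). Hence Gal(Q(sqrt(-421))/Q) = Z/2Z.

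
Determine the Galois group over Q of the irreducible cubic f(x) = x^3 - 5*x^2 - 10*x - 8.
Gal(K/Q) = S_3 (symmetric group of order 6)

Compute the discriminant of x^3 + (-5)*x^2 + (-10)*x + (-8): Δ = -6428. Since Δ is not a rational square, the Galois group is not contained in A_3; it must be the full S_3 (irreducibility of the cubic rules out anything smaller).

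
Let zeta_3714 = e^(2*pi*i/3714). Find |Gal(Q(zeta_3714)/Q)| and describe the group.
|Gal(Q(zeta_3714)/Q)| = phi(3714) = 1236; group ≅ (Z/3714Z)^* ≅ Z/2Z × Z/618Z

The n-th cyclotomic polynomial Φ_3714(x) is the minimal polynomial of zeta_3714 over Q and has degree phi(3714) = 1236. So Q(zeta_3714) is a degree-1236 Galois extension with Galois group (Z/3714Z)^*. By CRT, (Z/3714Z)^* ≅ (Z/2Z)^* × (Z/3Z)^* × (Z/619Z)^*. Each prime-power unit group is (Z/2Z)^* ≅ trivial group (order 1); (Z/3Z)^* ≅ Z/2Z; (Z/619Z)^* ≅ Z/618Z. Hence Gal(Q(zeta_3714)/Q) ≅ Z/2Z × Z/618Z.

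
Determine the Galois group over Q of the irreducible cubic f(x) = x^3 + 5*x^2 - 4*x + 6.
Gal(K/Q) = S_3 (symmetric group of order 6)

Compute the discriminant of x^3 + (5)*x^2 + (-4)*x + (6): Δ = -5476. Since Δ is not a rational square, the Galois group is not contained in A_3; it must be the full S_3 (irreducibility of the cubic rules out anything smaller).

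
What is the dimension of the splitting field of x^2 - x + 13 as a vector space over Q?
[K:Q] = 2

The discriminant of x^2 + (-1)*x + (13) is b^2 - 4c = 1 - (52) = -51. Since -51 is not a perfect square in Q, the polynomial is irreducible over Q. Its two roots generate a degree-2 extension, so [K:Q] = 2.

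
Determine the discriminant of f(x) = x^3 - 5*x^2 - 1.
Δ = -527

For x^3 + a x^2 + b x + c the discriminant is Δ = 18 a b c - 4 a^3 c + a^2 b^2 - 4 b^3 - 27 c^2.
Plug a = -5, b = 0, c = -1:
  18*(-5)*(0)*(-1) - 4*(-5)^3*(-1) + (-5)^2*(0)^2 - 4*(0)^3 - 27*(-1)^2
  = 0 + (-500) + 0 + (0) + (-27)
  = -527.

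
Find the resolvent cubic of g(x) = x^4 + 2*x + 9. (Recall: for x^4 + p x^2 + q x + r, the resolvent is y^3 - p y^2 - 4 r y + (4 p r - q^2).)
h(y) = y^3 - 36*y - 4

Identify coefficients: p = 0, q = 2, r = 9.
Plug into h(y) = y^3 - p y^2 - 4 r y + (4 p r - q^2):
  h(y) = y^3 - (0) y^2 - 4*(9) y + (4*(0)*(9) - (2)^2)
       = y^3 + (0) y^2 + (-36) y + (-4).
Simplifying: h(y) = y^3 - 36*y - 4.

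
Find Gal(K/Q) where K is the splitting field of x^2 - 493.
Gal(K/Q) = Z/2Z (cyclic of order 2)

x^2 - 493 is irreducible over Q since 493 is not a rational square. The splitting field Q(sqrt(493)) has degree 2 over Q, and its unique nontrivial automorphism is sqrt(493) ↦ -sqrt(493). Hence Gal(Q(sqrt(493))/Q) = Z/2Z.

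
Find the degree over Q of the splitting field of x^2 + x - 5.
[K:Q] = 2

The discriminant of x^2 + (1)*x + (-5) is b^2 - 4c = 1 - (-20) = 21. Since 21 is not a perfect square in Q, the polynomial is irreducible over Q. Its two roots generate a degree-2 extension, so [K:Q] = 2.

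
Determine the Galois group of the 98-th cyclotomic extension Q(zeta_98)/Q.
|Gal(Q(zeta_98)/Q)| = phi(98) = 42; group ≅ (Z/98Z)^* ≅ Z/42Z

The n-th cyclotomic polynomial Φ_98(x) is the minimal polynomial of zeta_98 over Q and has degree phi(98) = 42. So Q(zeta_98) is a degree-42 Galois extension with Galois group (Z/98Z)^*. By CRT, (Z/98Z)^* ≅ (Z/2Z)^* × (Z/49Z)^*. Each prime-power unit group is (Z/2Z)^* ≅ trivial group (order 1); (Z/49Z)^* ≅ Z/42Z. Hence Gal(Q(zeta_98)/Q) ≅ Z/42Z.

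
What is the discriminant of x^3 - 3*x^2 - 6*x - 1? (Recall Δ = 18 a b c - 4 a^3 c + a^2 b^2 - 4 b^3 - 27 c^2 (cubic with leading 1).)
Δ = 729

For x^3 + a x^2 + b x + c the discriminant is Δ = 18 a b c - 4 a^3 c + a^2 b^2 - 4 b^3 - 27 c^2.
Plug a = -3, b = -6, c = -1:
  18*(-3)*(-6)*(-1) - 4*(-3)^3*(-1) + (-3)^2*(-6)^2 - 4*(-6)^3 - 27*(-1)^2
  = -324 + (-108) + 324 + (864) + (-27)
  = 729.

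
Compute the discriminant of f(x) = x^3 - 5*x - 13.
Δ = -4063

For a depressed cubic x^3 + p x + q the discriminant is Δ = -4 p^3 - 27 q^2 = -4*(-5)^3 - 27*(-13)^2 = 500 - 4563 = -4063.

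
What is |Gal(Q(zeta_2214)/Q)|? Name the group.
|Gal(Q(zeta_2214)/Q)| = phi(2214) = 720; group ≅ (Z/2214Z)^* ≅ Z/18Z × Z/40Z

The n-th cyclotomic polynomial Φ_2214(x) is the minimal polynomial of zeta_2214 over Q and has degree phi(2214) = 720. So Q(zeta_2214) is a degree-720 Galois extension with Galois group (Z/2214Z)^*. By CRT, (Z/2214Z)^* ≅ (Z/2Z)^* × (Z/27Z)^* × (Z/41Z)^*. Each prime-power unit group is (Z/2Z)^* ≅ trivial group (order 1); (Z/27Z)^* ≅ Z/18Z; (Z/41Z)^* ≅ Z/40Z. Hence Gal(Q(zeta_2214)/Q) ≅ Z/18Z × Z/40Z.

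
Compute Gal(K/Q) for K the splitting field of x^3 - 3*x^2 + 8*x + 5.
Gal(K/Q) = S_3 (symmetric group of order 6)

Compute the discriminant of x^3 + (-3)*x^2 + (8)*x + (5): Δ = -3767. Since Δ is not a rational square, the Galois group is not contained in A_3; it must be the full S_3 (irreducibility of the cubic rules out anything smaller).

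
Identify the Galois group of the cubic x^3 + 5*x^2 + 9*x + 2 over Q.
Gal(K/Q) = S_3 (symmetric group of order 6)

Compute the discriminant of x^3 + (5)*x^2 + (9)*x + (2): Δ = -379. Since Δ is not a rational square, the Galois group is not contained in A_3; it must be the full S_3 (irreducibility of the cubic rules out anything smaller).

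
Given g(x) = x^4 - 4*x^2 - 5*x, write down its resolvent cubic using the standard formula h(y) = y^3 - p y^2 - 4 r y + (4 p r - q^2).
h(y) = y^3 + 4*y^2 - 25

Identify coefficients: p = -4, q = -5, r = 0.
Plug into h(y) = y^3 - p y^2 - 4 r y + (4 p r - q^2):
  h(y) = y^3 - (-4) y^2 - 4*(0) y + (4*(-4)*(0) - (-5)^2)
       = y^3 + (4) y^2 + (0) y + (-25).
Simplifying: h(y) = y^3 + 4*y^2 - 25.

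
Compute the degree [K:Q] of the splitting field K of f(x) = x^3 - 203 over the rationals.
[K:Q] = 6

x^3 - 203 has one real root r = 203^(1/3) and two complex roots r*zeta_3, r*zeta_3^2 where zeta_3 = e^(2*pi*i/3). The splitting field is Q(r, zeta_3). [Q(r):Q] = 3 and [Q(zeta_3):Q] = 2 with gcd = 1, so [Q(r, zeta_3):Q] = 3 * 2 = 6.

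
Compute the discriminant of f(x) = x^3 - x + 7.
Δ = -1319

For a depressed cubic x^3 + p x + q the discriminant is Δ = -4 p^3 - 27 q^2 = -4*(-1)^3 - 27*(7)^2 = 4 - 1323 = -1319.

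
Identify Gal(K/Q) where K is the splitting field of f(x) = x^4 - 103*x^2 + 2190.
Gal(K/Q) = V_4 (Klein four-group, Z/2Z × Z/2Z)

f factors as (x^2 - 30)(x^2 - 73), so the splitting field is K = Q(sqrt(30), sqrt(73)). The elements 30, 73, 2190 are all non-squares in Q, so sqrt(30) and sqrt(73) generate independent quadratic extensions. Thus [K:Q] = 4 and Gal(K/Q) is generated by the two order-2 automorphisms sqrt(30) ↦ -sqrt(30) and sqrt(73) ↦ -sqrt(73), giving V_4.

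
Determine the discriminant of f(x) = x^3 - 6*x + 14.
Δ = -4428

For a depressed cubic x^3 + p x + q the discriminant is Δ = -4 p^3 - 27 q^2 = -4*(-6)^3 - 27*(14)^2 = 864 - 5292 = -4428.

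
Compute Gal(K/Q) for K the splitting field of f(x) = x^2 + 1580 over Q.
Gal(K/Q) = Z/2Z (cyclic of order 2)

x^2 + 1580 is irreducible over Q since -1580 is not a rational square. The splitting field Q(sqrt(-1580)) has degree 2 over Q, and its unique nontrivial automorphism is sqrt(-1580) ↦ -sqrt(-1580). Hence Gal(Q(sqrt(-1580))/Q) = Z/2Z.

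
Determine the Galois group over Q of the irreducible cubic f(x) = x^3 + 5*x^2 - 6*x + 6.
Gal(K/Q) = S_3 (symmetric group of order 6)

Compute the discriminant of x^3 + (5)*x^2 + (-6)*x + (6): Δ = -5448. Since Δ is not a rational square, the Galois group is not contained in A_3; it must be the full S_3 (irreducibility of the cubic rules out anything smaller).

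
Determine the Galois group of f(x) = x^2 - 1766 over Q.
Gal(K/Q) = Z/2Z (cyclic of order 2)

x^2 - 1766 is irreducible over Q since 1766 is not a rational square. The splitting field Q(sqrt(1766)) has degree 2 over Q, and its unique nontrivial automorphism is sqrt(1766) ↦ -sqrt(1766). Hence Gal(Q(sqrt(1766))/Q) = Z/2Z.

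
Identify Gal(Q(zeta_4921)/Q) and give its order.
|Gal(Q(zeta_4921)/Q)| = phi(4921) = 3888; group ≅ (Z/4921Z)^* ≅ Z/6Z × Z/18Z × Z/36Z

The n-th cyclotomic polynomial Φ_4921(x) is the minimal polynomial of zeta_4921 over Q and has degree phi(4921) = 3888. So Q(zeta_4921) is a degree-3888 Galois extension with Galois group (Z/4921Z)^*. By CRT, (Z/4921Z)^* ≅ (Z/7Z)^* × (Z/19Z)^* × (Z/37Z)^*. Each prime-power unit group is (Z/7Z)^* ≅ Z/6Z; (Z/19Z)^* ≅ Z/18Z; (Z/37Z)^* ≅ Z/36Z. Hence Gal(Q(zeta_4921)/Q) ≅ Z/6Z × Z/18Z × Z/36Z.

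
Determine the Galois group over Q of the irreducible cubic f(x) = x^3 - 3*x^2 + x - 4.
Gal(K/Q) = S_3 (symmetric group of order 6)

Compute the discriminant of x^3 + (-3)*x^2 + (1)*x + (-4): Δ = -643. Since Δ is not a rational square, the Galois group is not contained in A_3; it must be the full S_3 (irreducibility of the cubic rules out anything smaller).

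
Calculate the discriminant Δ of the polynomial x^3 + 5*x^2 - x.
Δ = 29

For x^3 + a x^2 + b x + c the discriminant is Δ = 18 a b c - 4 a^3 c + a^2 b^2 - 4 b^3 - 27 c^2.
Plug a = 5, b = -1, c = 0:
  18*(5)*(-1)*(0) - 4*(5)^3*(0) + (5)^2*(-1)^2 - 4*(-1)^3 - 27*(0)^2
  = 0 + (0) + 25 + (4) + (0)
  = 29.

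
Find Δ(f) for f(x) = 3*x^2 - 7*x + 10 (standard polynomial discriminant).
Δ = -71

For a quadratic a x^2 + b x + c the discriminant is Δ = b^2 - 4ac = (-7)^2 - 4*(3)*(10) = 49 - (120) = -71.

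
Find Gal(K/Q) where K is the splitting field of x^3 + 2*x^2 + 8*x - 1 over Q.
Gal(K/Q) = S_3 (symmetric group of order 6)

Compute the discriminant of x^3 + (2)*x^2 + (8)*x + (-1): Δ = -2075. Since Δ is not a rational square, the Galois group is not contained in A_3; it must be the full S_3 (irreducibility of the cubic rules out anything smaller).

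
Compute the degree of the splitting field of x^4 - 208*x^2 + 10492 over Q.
[K:Q] = 4

f factors as (x^2 - 122)(x^2 - 86); the splitting field is K = Q(sqrt(122), sqrt(86)). Since 122, 86, and 10492 are all non-squares in Q, the three subfields Q(sqrt(122)), Q(sqrt(86)), Q(sqrt(10492)) are distinct degree-2 extensions, so [K:Q] = 4 (Klein four Galois group).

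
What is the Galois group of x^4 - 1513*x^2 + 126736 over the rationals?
Gal(K/Q) = Z/2Z (cyclic of order 2)

f factors as (x^2 - 89)(x^2 - 1424), so the splitting field is K = Q(sqrt(89), sqrt(1424)). The squarefree part of 89 is 89 and the squarefree part of 1424 is also 89, so sqrt(89) and sqrt(1424) are both rational multiples of sqrt(89). Hence Q(sqrt(89)) = Q(sqrt(1424)) = Q(sqrt(89)), and the splitting field collapses to a single degree-2 extension with Galois group Z/2Z.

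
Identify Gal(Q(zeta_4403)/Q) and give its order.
|Gal(Q(zeta_4403)/Q)| = phi(4403) = 3456; group ≅ (Z/4403Z)^* ≅ Z/6Z × Z/16Z × Z/36Z

The n-th cyclotomic polynomial Φ_4403(x) is the minimal polynomial of zeta_4403 over Q and has degree phi(4403) = 3456. So Q(zeta_4403) is a degree-3456 Galois extension with Galois group (Z/4403Z)^*. By CRT, (Z/4403Z)^* ≅ (Z/7Z)^* × (Z/17Z)^* × (Z/37Z)^*. Each prime-power unit group is (Z/7Z)^* ≅ Z/6Z; (Z/17Z)^* ≅ Z/16Z; (Z/37Z)^* ≅ Z/36Z. Hence Gal(Q(zeta_4403)/Q) ≅ Z/6Z × Z/16Z × Z/36Z.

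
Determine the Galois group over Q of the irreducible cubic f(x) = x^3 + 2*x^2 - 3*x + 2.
Gal(K/Q) = S_3 (symmetric group of order 6)

Compute the discriminant of x^3 + (2)*x^2 + (-3)*x + (2): Δ = -244. Since Δ is not a rational square, the Galois group is not contained in A_3; it must be the full S_3 (irreducibility of the cubic rules out anything smaller).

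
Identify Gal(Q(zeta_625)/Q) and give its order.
|Gal(Q(zeta_625)/Q)| = phi(625) = 500; group ≅ (Z/625Z)^* ≅ Z/500Z

The n-th cyclotomic polynomial Φ_625(x) is the minimal polynomial of zeta_625 over Q and has degree phi(625) = 500. So Q(zeta_625) is a degree-500 Galois extension with Galois group (Z/625Z)^*. (Z/625Z)^* is cyclic since 625 is an odd prime power (or 4). Hence Gal(Q(zeta_625)/Q) ≅ Z/500Z.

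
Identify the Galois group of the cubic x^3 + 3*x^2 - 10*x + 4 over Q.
Gal(K/Q) = S_3 (symmetric group of order 6)

Compute the discriminant of x^3 + (3)*x^2 + (-10)*x + (4): Δ = 1876. Since Δ is not a rational square, the Galois group is not contained in A_3; it must be the full S_3 (irreducibility of the cubic rules out anything smaller).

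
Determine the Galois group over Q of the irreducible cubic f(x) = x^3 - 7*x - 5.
Gal(K/Q) = S_3 (symmetric group of order 6)

Compute the discriminant of x^3 + (0)*x^2 + (-7)*x + (-5): Δ = 697. Since Δ is not a rational square, the Galois group is not contained in A_3; it must be the full S_3 (irreducibility of the cubic rules out anything smaller).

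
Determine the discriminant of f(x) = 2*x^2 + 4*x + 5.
Δ = -24

For a quadratic a x^2 + b x + c the discriminant is Δ = b^2 - 4ac = (4)^2 - 4*(2)*(5) = 16 - (40) = -24.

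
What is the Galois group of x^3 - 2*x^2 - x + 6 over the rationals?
Gal(K/Q) = S_3 (symmetric group of order 6)

Compute the discriminant of x^3 + (-2)*x^2 + (-1)*x + (6): Δ = -556. Since Δ is not a rational square, the Galois group is not contained in A_3; it must be the full S_3 (irreducibility of the cubic rules out anything smaller).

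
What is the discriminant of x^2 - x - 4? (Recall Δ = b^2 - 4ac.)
Δ = 17

For a quadratic a x^2 + b x + c the discriminant is Δ = b^2 - 4ac = (-1)^2 - 4*(1)*(-4) = 1 - (-16) = 17.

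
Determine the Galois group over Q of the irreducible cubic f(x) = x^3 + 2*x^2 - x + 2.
Gal(K/Q) = S_3 (symmetric group of order 6)

Compute the discriminant of x^3 + (2)*x^2 + (-1)*x + (2): Δ = -236. Since Δ is not a rational square, the Galois group is not contained in A_3; it must be the full S_3 (irreducibility of the cubic rules out anything smaller).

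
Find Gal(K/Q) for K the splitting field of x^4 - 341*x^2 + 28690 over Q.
Gal(K/Q) = V_4 (Klein four-group, Z/2Z × Z/2Z)

f factors as (x^2 - 190)(x^2 - 151), so the splitting field is K = Q(sqrt(190), sqrt(151)). The elements 190, 151, 28690 are all non-squares in Q, so sqrt(190) and sqrt(151) generate independent quadratic extensions. Thus [K:Q] = 4 and Gal(K/Q) is generated by the two order-2 automorphisms sqrt(190) ↦ -sqrt(190) and sqrt(151) ↦ -sqrt(151), giving V_4.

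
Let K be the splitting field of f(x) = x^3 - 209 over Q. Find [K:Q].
[K:Q] = 6

x^3 - 209 has one real root r = 209^(1/3) and two complex roots r*zeta_3, r*zeta_3^2 where zeta_3 = e^(2*pi*i/3). The splitting field is Q(r, zeta_3). [Q(r):Q] = 3 and [Q(zeta_3):Q] = 2 with gcd = 1, so [Q(r, zeta_3):Q] = 3 * 2 = 6.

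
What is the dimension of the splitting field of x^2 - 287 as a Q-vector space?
[K:Q] = 2

The polynomial x^2 - 287 is irreducible over Q since 287 is not a perfect square. Its splitting field is Q(sqrt(287)), which has degree 2 over Q.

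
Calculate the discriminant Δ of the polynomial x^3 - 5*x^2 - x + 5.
Δ = 2304

For x^3 + a x^2 + b x + c the discriminant is Δ = 18 a b c - 4 a^3 c + a^2 b^2 - 4 b^3 - 27 c^2.
Plug a = -5, b = -1, c = 5:
  18*(-5)*(-1)*(5) - 4*(-5)^3*(5) + (-5)^2*(-1)^2 - 4*(-1)^3 - 27*(5)^2
  = 450 + (2500) + 25 + (4) + (-675)
  = 2304.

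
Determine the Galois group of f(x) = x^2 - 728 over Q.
Gal(K/Q) = Z/2Z (cyclic of order 2)

x^2 - 728 is irreducible over Q since 728 is not a rational square. The splitting field Q(sqrt(728)) has degree 2 over Q, and its unique nontrivial automorphism is sqrt(728) ↦ -sqrt(728). Hence Gal(Q(sqrt(728))/Q) = Z/2Z.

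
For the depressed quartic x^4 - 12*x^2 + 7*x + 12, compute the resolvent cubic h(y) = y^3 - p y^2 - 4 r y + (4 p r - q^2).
h(y) = y^3 + 12*y^2 - 48*y - 625

Identify coefficients: p = -12, q = 7, r = 12.
Plug into h(y) = y^3 - p y^2 - 4 r y + (4 p r - q^2):
  h(y) = y^3 - (-12) y^2 - 4*(12) y + (4*(-12)*(12) - (7)^2)
       = y^3 + (12) y^2 + (-48) y + (-625).
Simplifying: h(y) = y^3 + 12*y^2 - 48*y - 625.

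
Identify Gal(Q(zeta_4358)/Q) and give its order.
|Gal(Q(zeta_4358)/Q)| = phi(4358) = 2178; group ≅ (Z/4358Z)^* ≅ Z/2178Z

The n-th cyclotomic polynomial Φ_4358(x) is the minimal polynomial of zeta_4358 over Q and has degree phi(4358) = 2178. So Q(zeta_4358) is a degree-2178 Galois extension with Galois group (Z/4358Z)^*. By CRT, (Z/4358Z)^* ≅ (Z/2Z)^* × (Z/2179Z)^*. Each prime-power unit group is (Z/2Z)^* ≅ trivial group (order 1); (Z/2179Z)^* ≅ Z/2178Z. Hence Gal(Q(zeta_4358)/Q) ≅ Z/2178Z.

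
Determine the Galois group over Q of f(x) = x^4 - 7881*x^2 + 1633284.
Gal(K/Q) = Z/2Z (cyclic of order 2)

f factors as (x^2 - 213)(x^2 - 7668), so the splitting field is K = Q(sqrt(213), sqrt(7668)). The squarefree part of 213 is 213 and the squarefree part of 7668 is also 213, so sqrt(213) and sqrt(7668) are both rational multiples of sqrt(213). Hence Q(sqrt(213)) = Q(sqrt(7668)) = Q(sqrt(213)), and the splitting field collapses to a single degree-2 extension with Galois group Z/2Z.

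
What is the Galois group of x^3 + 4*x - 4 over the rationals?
Gal(K/Q) = S_3 (symmetric group of order 6)

Compute the discriminant of x^3 + (0)*x^2 + (4)*x + (-4): Δ = -688. Since Δ is not a rational square, the Galois group is not contained in A_3; it must be the full S_3 (irreducibility of the cubic rules out anything smaller).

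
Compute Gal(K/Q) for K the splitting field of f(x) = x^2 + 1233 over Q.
Gal(K/Q) = Z/2Z (cyclic of order 2)

x^2 + 1233 is irreducible over Q since -1233 is not a rational square. The splitting field Q(sqrt(-1233)) has degree 2 over Q, and its unique nontrivial automorphism is sqrt(-1233) ↦ -sqrt(-1233). Hence Gal(Q(sqrt(-1233))/Q) = Z/2Z.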